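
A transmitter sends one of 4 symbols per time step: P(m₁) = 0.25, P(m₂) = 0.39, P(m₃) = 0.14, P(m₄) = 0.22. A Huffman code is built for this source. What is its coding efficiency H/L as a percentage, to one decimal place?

Entropy H = −Σ p log₂ p ≈ 1.9075 bits.
Huffman merges: 7/50+11/50→9/25; 1/4+9/25→61/100; 39/100+61/100→1. L = 197/100 ≈ 1.9700.
Efficiency = H/L = 1.9075/1.9700 = 96.8%.

96.8%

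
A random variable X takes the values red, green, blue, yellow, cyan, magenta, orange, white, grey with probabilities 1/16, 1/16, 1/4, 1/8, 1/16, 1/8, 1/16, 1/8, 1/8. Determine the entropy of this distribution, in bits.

Each probability is a power of 1/2, so log₂(1/p) is an integer.
H = Σ p·log₂(1/p) = 1/16·4 + 1/16·4 + 1/4·2 + 1/8·3 + 1/16·4 + 1/8·3 + 1/16·4 + 1/8·3 + 1/8·3 = 3 bits.

3 bits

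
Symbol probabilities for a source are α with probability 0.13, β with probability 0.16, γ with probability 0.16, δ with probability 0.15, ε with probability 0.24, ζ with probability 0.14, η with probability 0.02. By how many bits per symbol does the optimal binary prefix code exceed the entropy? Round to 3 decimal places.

0.107 bits

Entropy H = −Σ p log₂ p ≈ 2.6433 bits.
Huffman merges: 1/50+13/100→3/20; 7/50+3/20→29/100; 3/20+4/25→31/100; 4/25+6/25→2/5; 29/100+31/100→3/5; 2/5+3/5→1. L = 11/4 ≈ 2.7500.
L − H = 2.7500 − 2.6433 = 0.107 bits.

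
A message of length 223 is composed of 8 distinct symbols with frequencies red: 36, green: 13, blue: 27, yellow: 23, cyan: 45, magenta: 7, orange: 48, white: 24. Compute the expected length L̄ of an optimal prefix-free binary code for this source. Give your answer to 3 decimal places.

2.865 bits/symbol

Probabilities are the counts divided by 223.
Repeatedly combine the two least-probable nodes; the expected code length is the sum of the merged weights.
merge 7/223 + 13/223 → 20/223
merge 20/223 + 23/223 → 43/223
merge 24/223 + 27/223 → 51/223
merge 36/223 + 43/223 → 79/223
merge 45/223 + 48/223 → 93/223
merge 51/223 + 79/223 → 130/223
merge 93/223 + 130/223 → 1
L = 20/223 + 43/223 + 51/223 + 79/223 + 93/223 + 130/223 + 1 = 639/223 ≈ 2.865 bits/symbol.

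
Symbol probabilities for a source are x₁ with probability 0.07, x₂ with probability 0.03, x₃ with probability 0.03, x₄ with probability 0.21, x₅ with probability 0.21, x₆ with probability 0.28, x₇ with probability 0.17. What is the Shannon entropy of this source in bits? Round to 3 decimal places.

H = −Σ pᵢ log₂ pᵢ.
−0.07·log₂(0.07) = 0.2686
−0.03·log₂(0.03) = 0.1518
−0.03·log₂(0.03) = 0.1518
−0.21·log₂(0.21) = 0.4728
−0.21·log₂(0.21) = 0.4728
−0.28·log₂(0.28) = 0.5142
−0.17·log₂(0.17) = 0.4346
Sum ≈ 2.4665 → 2.467 bits.

2.467 bits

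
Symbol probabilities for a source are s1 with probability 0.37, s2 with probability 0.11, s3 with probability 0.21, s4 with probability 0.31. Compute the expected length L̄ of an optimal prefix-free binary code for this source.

Repeatedly combine the two least-probable nodes; the expected code length is the sum of the merged weights.
merge 11/100 + 21/100 → 8/25
merge 31/100 + 8/25 → 63/100
merge 37/100 + 63/100 → 1
L = 8/25 + 63/100 + 1 = 39/20 = 1.95 bits/symbol.

1.95 bits/symbol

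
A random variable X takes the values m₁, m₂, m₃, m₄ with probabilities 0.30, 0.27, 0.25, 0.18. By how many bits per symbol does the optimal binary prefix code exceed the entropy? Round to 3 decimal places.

0.024 bits

Entropy H = −Σ p log₂ p ≈ 1.9764 bits.
Huffman merges: 9/50+1/4→43/100; 27/100+3/10→57/100; 43/100+57/100→1. L = 2 ≈ 2.0000.
L − H = 2.0000 − 1.9764 = 0.024 bits.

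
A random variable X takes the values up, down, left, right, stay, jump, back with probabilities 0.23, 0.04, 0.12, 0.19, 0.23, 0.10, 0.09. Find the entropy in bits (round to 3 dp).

2.628 bits

H = −Σ pᵢ log₂ pᵢ.
−0.23·log₂(0.23) = 0.4877
−0.04·log₂(0.04) = 0.1858
−0.12·log₂(0.12) = 0.3671
−0.19·log₂(0.19) = 0.4552
−0.23·log₂(0.23) = 0.4877
−0.10·log₂(0.10) = 0.3322
−0.09·log₂(0.09) = 0.3127
Sum ≈ 2.6282 → 2.628 bits.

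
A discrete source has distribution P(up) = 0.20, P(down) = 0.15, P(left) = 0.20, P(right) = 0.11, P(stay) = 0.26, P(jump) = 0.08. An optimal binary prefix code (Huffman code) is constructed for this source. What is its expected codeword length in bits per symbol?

Repeatedly combine the two least-probable nodes; the expected code length is the sum of the merged weights.
merge 2/25 + 11/100 → 19/100
merge 3/20 + 19/100 → 17/50
merge 1/5 + 1/5 → 2/5
merge 13/50 + 17/50 → 3/5
merge 2/5 + 3/5 → 1
L = 19/100 + 17/50 + 2/5 + 3/5 + 1 = 253/100 = 2.53 bits/symbol.

2.53 bits/symbol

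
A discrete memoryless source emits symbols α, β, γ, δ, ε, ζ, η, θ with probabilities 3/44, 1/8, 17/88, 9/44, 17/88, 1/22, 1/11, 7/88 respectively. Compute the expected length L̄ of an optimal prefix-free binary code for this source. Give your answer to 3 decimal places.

2.886 bits/symbol

Repeatedly combine the two least-probable nodes; the expected code length is the sum of the merged weights.
merge 1/22 + 3/44 → 5/44
merge 7/88 + 1/11 → 15/88
merge 5/44 + 1/8 → 21/88
merge 15/88 + 17/88 → 4/11
merge 17/88 + 9/44 → 35/88
merge 21/88 + 4/11 → 53/88
merge 35/88 + 53/88 → 1
L = 5/44 + 15/88 + 21/88 + 4/11 + 35/88 + 53/88 + 1 = 127/44 ≈ 2.886 bits/symbol.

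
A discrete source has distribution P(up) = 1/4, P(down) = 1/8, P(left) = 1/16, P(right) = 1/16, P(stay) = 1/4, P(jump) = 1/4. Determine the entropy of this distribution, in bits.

2.375 bits

Each probability is a power of 1/2, so log₂(1/p) is an integer.
H = Σ p·log₂(1/p) = 1/4·2 + 1/8·3 + 1/16·4 + 1/16·4 + 1/4·2 + 1/4·2 = 2.375 bits.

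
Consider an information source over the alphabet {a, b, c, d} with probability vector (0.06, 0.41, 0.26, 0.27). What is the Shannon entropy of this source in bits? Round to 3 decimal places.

1.786 bits

H = −Σ pᵢ log₂ pᵢ.
−0.06·log₂(0.06) = 0.2435
−0.41·log₂(0.41) = 0.5274
−0.26·log₂(0.26) = 0.5053
−0.27·log₂(0.27) = 0.5100
Sum ≈ 1.7862 → 1.786 bits.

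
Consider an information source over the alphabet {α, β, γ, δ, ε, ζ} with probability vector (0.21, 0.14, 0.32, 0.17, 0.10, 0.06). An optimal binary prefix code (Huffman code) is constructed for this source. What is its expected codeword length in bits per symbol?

2.46 bits/symbol

Repeatedly combine the two least-probable nodes; the expected code length is the sum of the merged weights.
merge 3/50 + 1/10 → 4/25
merge 7/50 + 4/25 → 3/10
merge 17/100 + 21/100 → 19/50
merge 3/10 + 8/25 → 31/50
merge 19/50 + 31/50 → 1
L = 4/25 + 3/10 + 19/50 + 31/50 + 1 = 123/50 = 2.46 bits/symbol.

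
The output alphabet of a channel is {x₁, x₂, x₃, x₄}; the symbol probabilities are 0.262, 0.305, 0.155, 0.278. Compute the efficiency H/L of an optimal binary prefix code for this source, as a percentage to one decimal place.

98.0%

Entropy H = −Σ p log₂ p ≈ 1.9591 bits.
Huffman merges: 31/200+131/500→417/1000; 139/500+61/200→583/1000; 417/1000+583/1000→1. L = 2 ≈ 2.0000.
Efficiency = H/L = 1.9591/2.0000 = 98.0%.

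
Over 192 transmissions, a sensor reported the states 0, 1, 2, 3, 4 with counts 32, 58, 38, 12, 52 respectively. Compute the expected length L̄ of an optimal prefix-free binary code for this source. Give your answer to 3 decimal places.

2.229 bits/symbol

Probabilities are the counts divided by 192.
Repeatedly combine the two least-probable nodes; the expected code length is the sum of the merged weights.
merge 1/16 + 1/6 → 11/48
merge 19/96 + 11/48 → 41/96
merge 13/48 + 29/96 → 55/96
merge 41/96 + 55/96 → 1
L = 11/48 + 41/96 + 55/96 + 1 = 107/48 ≈ 2.229 bits/symbol.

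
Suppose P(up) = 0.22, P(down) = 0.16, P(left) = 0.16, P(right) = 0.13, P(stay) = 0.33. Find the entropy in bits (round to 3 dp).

H = −Σ pᵢ log₂ pᵢ.
−0.22·log₂(0.22) = 0.4806
−0.16·log₂(0.16) = 0.4230
−0.16·log₂(0.16) = 0.4230
−0.13·log₂(0.13) = 0.3826
−0.33·log₂(0.33) = 0.5278
Sum ≈ 2.2371 → 2.237 bits.

2.237 bits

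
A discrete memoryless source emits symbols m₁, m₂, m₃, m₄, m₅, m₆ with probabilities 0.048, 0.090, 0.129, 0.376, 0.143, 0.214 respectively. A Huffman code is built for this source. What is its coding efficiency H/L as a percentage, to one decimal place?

Entropy H = −Σ p log₂ p ≈ 2.3119 bits.
Huffman merges: 6/125+9/100→69/500; 129/1000+69/500→267/1000; 143/1000+107/500→357/1000; 267/1000+357/1000→78/125; 47/125+78/125→1. L = 1193/500 ≈ 2.3860.
Efficiency = H/L = 2.3119/2.3860 = 96.9%.

96.9%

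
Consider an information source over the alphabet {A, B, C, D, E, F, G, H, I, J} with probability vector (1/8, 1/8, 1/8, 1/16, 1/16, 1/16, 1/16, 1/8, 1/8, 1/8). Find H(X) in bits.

Each probability is a power of 1/2, so log₂(1/p) is an integer.
H = Σ p·log₂(1/p) = 1/8·3 + 1/8·3 + 1/8·3 + 1/16·4 + 1/16·4 + 1/16·4 + 1/16·4 + 1/8·3 + 1/8·3 + 1/8·3 = 3.25 bits.

3.25 bits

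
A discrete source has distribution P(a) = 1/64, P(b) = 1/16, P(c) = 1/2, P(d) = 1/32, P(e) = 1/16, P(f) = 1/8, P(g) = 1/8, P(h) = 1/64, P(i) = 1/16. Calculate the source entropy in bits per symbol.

2.34375 bits

Each probability is a power of 1/2, so log₂(1/p) is an integer.
H = Σ p·log₂(1/p) = 1/64·6 + 1/16·4 + 1/2·1 + 1/32·5 + 1/16·4 + 1/8·3 + 1/8·3 + 1/64·6 + 1/16·4 = 2.34375 bits.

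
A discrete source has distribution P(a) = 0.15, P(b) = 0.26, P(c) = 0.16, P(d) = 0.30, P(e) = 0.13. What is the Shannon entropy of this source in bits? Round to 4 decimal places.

2.2426 bits

H = −Σ pᵢ log₂ pᵢ.
−0.15·log₂(0.15) = 0.4105
−0.26·log₂(0.26) = 0.5053
−0.16·log₂(0.16) = 0.4230
−0.30·log₂(0.30) = 0.5211
−0.13·log₂(0.13) = 0.3826
Sum ≈ 2.2426 → 2.2426 bits.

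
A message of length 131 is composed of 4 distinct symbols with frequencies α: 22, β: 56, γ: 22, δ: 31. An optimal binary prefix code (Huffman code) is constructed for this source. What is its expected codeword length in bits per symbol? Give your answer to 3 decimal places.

1.908 bits/symbol

Probabilities are the counts divided by 131.
Repeatedly combine the two least-probable nodes; the expected code length is the sum of the merged weights.
merge 22/131 + 22/131 → 44/131
merge 31/131 + 44/131 → 75/131
merge 56/131 + 75/131 → 1
L = 44/131 + 75/131 + 1 = 250/131 ≈ 1.908 bits/symbol.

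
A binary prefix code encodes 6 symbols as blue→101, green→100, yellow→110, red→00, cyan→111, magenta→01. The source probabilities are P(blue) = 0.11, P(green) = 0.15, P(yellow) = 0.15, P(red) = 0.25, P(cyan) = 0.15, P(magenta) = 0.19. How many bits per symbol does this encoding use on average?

2.56 bits/symbol

L̄ = Σ pᵢ·ℓᵢ = 0.11·3 + 0.15·3 + 0.15·3 + 0.25·2 + 0.15·3 + 0.19·2 = 2.56 bits/symbol.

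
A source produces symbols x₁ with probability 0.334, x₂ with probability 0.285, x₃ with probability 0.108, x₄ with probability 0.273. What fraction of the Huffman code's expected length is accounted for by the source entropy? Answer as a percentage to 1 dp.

Entropy H = −Σ p log₂ p ≈ 1.9027 bits.
Huffman merges: 27/250+273/1000→381/1000; 57/200+167/500→619/1000; 381/1000+619/1000→1. L = 2 ≈ 2.0000.
Efficiency = H/L = 1.9027/2.0000 = 95.1%.

95.1%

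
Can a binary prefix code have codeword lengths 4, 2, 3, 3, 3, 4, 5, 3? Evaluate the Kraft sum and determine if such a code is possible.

With common denominator 2^5 = 32: Σ 2^(−ℓᵢ) = 2/32 + 8/32 + 4/32 + 4/32 + 4/32 + 2/32 + 1/32 + 4/32 = 29/32 = 0.90625.
Kraft's inequality requires Σ ≤ 1; here Σ = 0.90625 ≤ 1, so such a prefix code exists.

0.90625; yes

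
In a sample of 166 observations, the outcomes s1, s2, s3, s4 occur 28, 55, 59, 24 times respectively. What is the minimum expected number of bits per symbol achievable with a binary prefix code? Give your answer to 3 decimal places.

1.958 bits/symbol

Probabilities are the counts divided by 166.
Repeatedly combine the two least-probable nodes; the expected code length is the sum of the merged weights.
merge 12/83 + 14/83 → 26/83
merge 26/83 + 55/166 → 107/166
merge 59/166 + 107/166 → 1
L = 26/83 + 107/166 + 1 = 325/166 ≈ 1.958 bits/symbol.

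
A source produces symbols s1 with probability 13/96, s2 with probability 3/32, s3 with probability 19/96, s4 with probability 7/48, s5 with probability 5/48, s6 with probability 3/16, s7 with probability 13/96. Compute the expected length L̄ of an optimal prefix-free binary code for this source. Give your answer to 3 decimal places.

2.802 bits/symbol

Repeatedly combine the two least-probable nodes; the expected code length is the sum of the merged weights.
merge 3/32 + 5/48 → 19/96
merge 13/96 + 13/96 → 13/48
merge 7/48 + 3/16 → 1/3
merge 19/96 + 19/96 → 19/48
merge 13/48 + 1/3 → 29/48
merge 19/48 + 29/48 → 1
L = 19/96 + 13/48 + 1/3 + 19/48 + 29/48 + 1 = 269/96 ≈ 2.802 bits/symbol.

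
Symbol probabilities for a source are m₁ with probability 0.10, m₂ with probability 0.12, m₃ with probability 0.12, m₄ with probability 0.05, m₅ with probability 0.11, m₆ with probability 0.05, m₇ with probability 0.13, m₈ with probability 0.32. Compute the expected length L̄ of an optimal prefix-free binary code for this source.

Repeatedly combine the two least-probable nodes; the expected code length is the sum of the merged weights.
merge 1/20 + 1/20 → 1/10
merge 1/10 + 1/10 → 1/5
merge 11/100 + 3/25 → 23/100
merge 3/25 + 13/100 → 1/4
merge 1/5 + 23/100 → 43/100
merge 1/4 + 8/25 → 57/100
merge 43/100 + 57/100 → 1
L = 1/10 + 1/5 + 23/100 + 1/4 + 43/100 + 57/100 + 1 = 139/50 = 2.78 bits/symbol.

2.78 bits/symbol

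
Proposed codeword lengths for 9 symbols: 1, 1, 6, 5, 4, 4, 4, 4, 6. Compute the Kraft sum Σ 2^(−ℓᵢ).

With common denominator 2^6 = 64: Σ 2^(−ℓᵢ) = 32/64 + 32/64 + 1/64 + 2/64 + 4/64 + 4/64 + 4/64 + 4/64 + 1/64 = 84/64 = 1.3125.

1.3125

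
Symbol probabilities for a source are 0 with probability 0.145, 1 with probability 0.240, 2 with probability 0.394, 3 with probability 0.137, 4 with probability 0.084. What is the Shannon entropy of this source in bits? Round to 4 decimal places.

H = −Σ pᵢ log₂ pᵢ.
−0.145·log₂(0.145) = 0.4040
−0.240·log₂(0.240) = 0.4941
−0.394·log₂(0.394) = 0.5294
−0.137·log₂(0.137) = 0.3929
−0.084·log₂(0.084) = 0.3002
Sum ≈ 2.1206 → 2.1206 bits.

2.1206 bits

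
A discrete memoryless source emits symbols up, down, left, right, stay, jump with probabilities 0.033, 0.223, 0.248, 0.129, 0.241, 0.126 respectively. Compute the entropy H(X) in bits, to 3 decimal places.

2.396 bits

H = −Σ pᵢ log₂ pᵢ.
−0.033·log₂(0.033) = 0.1624
−0.223·log₂(0.223) = 0.4828
−0.248·log₂(0.248) = 0.4989
−0.129·log₂(0.129) = 0.3811
−0.241·log₂(0.241) = 0.4947
−0.126·log₂(0.126) = 0.3766
Sum ≈ 2.3965 → 2.396 bits.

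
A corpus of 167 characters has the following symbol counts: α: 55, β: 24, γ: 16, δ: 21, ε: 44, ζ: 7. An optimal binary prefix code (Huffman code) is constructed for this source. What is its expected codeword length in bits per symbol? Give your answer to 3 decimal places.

Probabilities are the counts divided by 167.
Repeatedly combine the two least-probable nodes; the expected code length is the sum of the merged weights.
merge 7/167 + 16/167 → 23/167
merge 21/167 + 23/167 → 44/167
merge 24/167 + 44/167 → 68/167
merge 44/167 + 55/167 → 99/167
merge 68/167 + 99/167 → 1
L = 23/167 + 44/167 + 68/167 + 99/167 + 1 = 401/167 ≈ 2.401 bits/symbol.

2.401 bits/symbol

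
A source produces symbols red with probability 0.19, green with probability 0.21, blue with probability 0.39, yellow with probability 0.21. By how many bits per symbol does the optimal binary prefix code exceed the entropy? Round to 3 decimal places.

Entropy H = −Σ p log₂ p ≈ 1.9307 bits.
Huffman merges: 19/100+21/100→2/5; 21/100+39/100→3/5; 2/5+3/5→1. L = 2 ≈ 2.0000.
L − H = 2.0000 − 1.9307 = 0.069 bits.

0.069 bits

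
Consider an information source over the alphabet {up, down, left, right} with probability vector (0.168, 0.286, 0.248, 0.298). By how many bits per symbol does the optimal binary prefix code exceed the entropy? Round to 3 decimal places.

0.032 bits

Entropy H = −Σ p log₂ p ≈ 1.9682 bits.
Huffman merges: 21/125+31/125→52/125; 143/500+149/500→73/125; 52/125+73/125→1. L = 2 ≈ 2.0000.
L − H = 2.0000 − 1.9682 = 0.032 bits.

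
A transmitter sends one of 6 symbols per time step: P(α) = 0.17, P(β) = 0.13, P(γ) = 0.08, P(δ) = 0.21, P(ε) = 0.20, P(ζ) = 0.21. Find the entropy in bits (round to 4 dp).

2.5188 bits

H = −Σ pᵢ log₂ pᵢ.
−0.17·log₂(0.17) = 0.4346
−0.13·log₂(0.13) = 0.3826
−0.08·log₂(0.08) = 0.2915
−0.21·log₂(0.21) = 0.4728
−0.20·log₂(0.20) = 0.4644
−0.21·log₂(0.21) = 0.4728
Sum ≈ 2.5188 → 2.5188 bits.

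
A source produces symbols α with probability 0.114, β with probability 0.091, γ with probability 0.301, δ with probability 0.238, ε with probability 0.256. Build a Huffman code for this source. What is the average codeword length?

Repeatedly combine the two least-probable nodes; the expected code length is the sum of the merged weights.
merge 91/1000 + 57/500 → 41/200
merge 41/200 + 119/500 → 443/1000
merge 32/125 + 301/1000 → 557/1000
merge 443/1000 + 557/1000 → 1
L = 41/200 + 443/1000 + 557/1000 + 1 = 441/200 = 2.205 bits/symbol.

2.205 bits/symbol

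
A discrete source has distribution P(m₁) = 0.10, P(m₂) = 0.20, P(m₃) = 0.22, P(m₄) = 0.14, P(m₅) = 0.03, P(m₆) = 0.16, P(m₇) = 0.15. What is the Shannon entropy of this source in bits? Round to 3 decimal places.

2.660 bits

H = −Σ pᵢ log₂ pᵢ.
−0.10·log₂(0.10) = 0.3322
−0.20·log₂(0.20) = 0.4644
−0.22·log₂(0.22) = 0.4806
−0.14·log₂(0.14) = 0.3971
−0.03·log₂(0.03) = 0.1518
−0.16·log₂(0.16) = 0.4230
−0.15·log₂(0.15) = 0.4105
Sum ≈ 2.6596 → 2.660 bits.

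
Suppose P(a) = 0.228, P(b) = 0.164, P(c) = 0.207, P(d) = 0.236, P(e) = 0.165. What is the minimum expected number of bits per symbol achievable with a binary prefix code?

2.329 bits/symbol

Repeatedly combine the two least-probable nodes; the expected code length is the sum of the merged weights.
merge 41/250 + 33/200 → 329/1000
merge 207/1000 + 57/250 → 87/200
merge 59/250 + 329/1000 → 113/200
merge 87/200 + 113/200 → 1
L = 329/1000 + 87/200 + 113/200 + 1 = 2329/1000 = 2.329 bits/symbol.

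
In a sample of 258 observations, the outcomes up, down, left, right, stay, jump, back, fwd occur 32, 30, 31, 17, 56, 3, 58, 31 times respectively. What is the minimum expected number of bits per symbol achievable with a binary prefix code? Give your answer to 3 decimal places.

2.829 bits/symbol

Probabilities are the counts divided by 258.
Repeatedly combine the two least-probable nodes; the expected code length is the sum of the merged weights.
merge 1/86 + 17/258 → 10/129
merge 10/129 + 5/43 → 25/129
merge 31/258 + 31/258 → 31/129
merge 16/129 + 25/129 → 41/129
merge 28/129 + 29/129 → 19/43
merge 31/129 + 41/129 → 24/43
merge 19/43 + 24/43 → 1
L = 10/129 + 25/129 + 31/129 + 41/129 + 19/43 + 24/43 + 1 = 365/129 ≈ 2.829 bits/symbol.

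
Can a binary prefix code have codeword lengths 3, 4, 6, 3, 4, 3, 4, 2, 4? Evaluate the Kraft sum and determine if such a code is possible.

0.890625; yes

With common denominator 2^6 = 64: Σ 2^(−ℓᵢ) = 8/64 + 4/64 + 1/64 + 8/64 + 4/64 + 8/64 + 4/64 + 16/64 + 4/64 = 57/64 = 0.890625.
Kraft's inequality requires Σ ≤ 1; here Σ = 0.890625 ≤ 1, so such a prefix code exists.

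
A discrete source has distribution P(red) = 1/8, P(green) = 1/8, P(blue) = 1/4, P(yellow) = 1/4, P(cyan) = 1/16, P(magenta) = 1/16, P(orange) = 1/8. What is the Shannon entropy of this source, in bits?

2.625 bits

Each probability is a power of 1/2, so log₂(1/p) is an integer.
H = Σ p·log₂(1/p) = 1/8·3 + 1/8·3 + 1/4·2 + 1/4·2 + 1/16·4 + 1/16·4 + 1/8·3 = 2.625 bits.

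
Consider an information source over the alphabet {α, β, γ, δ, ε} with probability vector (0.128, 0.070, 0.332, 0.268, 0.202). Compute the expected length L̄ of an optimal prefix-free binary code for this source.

Repeatedly combine the two least-probable nodes; the expected code length is the sum of the merged weights.
merge 7/100 + 16/125 → 99/500
merge 99/500 + 101/500 → 2/5
merge 67/250 + 83/250 → 3/5
merge 2/5 + 3/5 → 1
L = 99/500 + 2/5 + 3/5 + 1 = 1099/500 = 2.198 bits/symbol.

2.198 bits/symbol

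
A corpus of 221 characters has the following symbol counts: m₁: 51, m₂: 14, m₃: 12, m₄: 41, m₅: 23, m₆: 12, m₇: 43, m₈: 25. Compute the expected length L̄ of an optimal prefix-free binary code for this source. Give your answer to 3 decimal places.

Probabilities are the counts divided by 221.
Repeatedly combine the two least-probable nodes; the expected code length is the sum of the merged weights.
merge 12/221 + 12/221 → 24/221
merge 14/221 + 23/221 → 37/221
merge 24/221 + 25/221 → 49/221
merge 37/221 + 41/221 → 6/17
merge 43/221 + 49/221 → 92/221
merge 3/13 + 6/17 → 129/221
merge 92/221 + 129/221 → 1
L = 24/221 + 37/221 + 49/221 + 6/17 + 92/221 + 129/221 + 1 = 630/221 ≈ 2.851 bits/symbol.

2.851 bits/symbol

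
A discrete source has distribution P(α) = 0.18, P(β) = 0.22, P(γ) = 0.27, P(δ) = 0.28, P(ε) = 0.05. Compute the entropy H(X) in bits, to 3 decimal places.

2.166 bits

H = −Σ pᵢ log₂ pᵢ.
−0.18·log₂(0.18) = 0.4453
−0.22·log₂(0.22) = 0.4806
−0.27·log₂(0.27) = 0.5100
−0.28·log₂(0.28) = 0.5142
−0.05·log₂(0.05) = 0.2161
Sum ≈ 2.1662 → 2.166 bits.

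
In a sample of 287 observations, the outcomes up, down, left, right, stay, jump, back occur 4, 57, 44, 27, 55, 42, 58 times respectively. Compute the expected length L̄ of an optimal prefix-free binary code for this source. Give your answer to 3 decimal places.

Probabilities are the counts divided by 287.
Repeatedly combine the two least-probable nodes; the expected code length is the sum of the merged weights.
merge 4/287 + 27/287 → 31/287
merge 31/287 + 6/41 → 73/287
merge 44/287 + 55/287 → 99/287
merge 57/287 + 58/287 → 115/287
merge 73/287 + 99/287 → 172/287
merge 115/287 + 172/287 → 1
L = 31/287 + 73/287 + 99/287 + 115/287 + 172/287 + 1 = 111/41 ≈ 2.707 bits/symbol.

2.707 bits/symbol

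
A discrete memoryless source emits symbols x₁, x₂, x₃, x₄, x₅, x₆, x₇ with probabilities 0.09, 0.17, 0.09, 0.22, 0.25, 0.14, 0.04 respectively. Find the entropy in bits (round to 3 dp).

2.623 bits

H = −Σ pᵢ log₂ pᵢ.
−0.09·log₂(0.09) = 0.3127
−0.17·log₂(0.17) = 0.4346
−0.09·log₂(0.09) = 0.3127
−0.22·log₂(0.22) = 0.4806
−0.25·log₂(0.25) = 0.5000
−0.14·log₂(0.14) = 0.3971
−0.04·log₂(0.04) = 0.1858
Sum ≈ 2.6233 → 2.623 bits.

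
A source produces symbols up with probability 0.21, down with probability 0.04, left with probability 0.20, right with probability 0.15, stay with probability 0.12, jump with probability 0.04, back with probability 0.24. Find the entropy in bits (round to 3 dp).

2.580 bits

H = −Σ pᵢ log₂ pᵢ.
−0.21·log₂(0.21) = 0.4728
−0.04·log₂(0.04) = 0.1858
−0.20·log₂(0.20) = 0.4644
−0.15·log₂(0.15) = 0.4105
−0.12·log₂(0.12) = 0.3671
−0.04·log₂(0.04) = 0.1858
−0.24·log₂(0.24) = 0.4941
Sum ≈ 2.5805 → 2.580 bits.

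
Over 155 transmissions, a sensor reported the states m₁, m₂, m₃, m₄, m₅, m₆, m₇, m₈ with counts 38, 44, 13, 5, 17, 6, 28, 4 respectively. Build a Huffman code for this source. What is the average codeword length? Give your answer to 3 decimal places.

2.626 bits/symbol

Probabilities are the counts divided by 155.
Repeatedly combine the two least-probable nodes; the expected code length is the sum of the merged weights.
merge 4/155 + 1/31 → 9/155
merge 6/155 + 9/155 → 3/31
merge 13/155 + 3/31 → 28/155
merge 17/155 + 28/155 → 9/31
merge 28/155 + 38/155 → 66/155
merge 44/155 + 9/31 → 89/155
merge 66/155 + 89/155 → 1
L = 9/155 + 3/31 + 28/155 + 9/31 + 66/155 + 89/155 + 1 = 407/155 ≈ 2.626 bits/symbol.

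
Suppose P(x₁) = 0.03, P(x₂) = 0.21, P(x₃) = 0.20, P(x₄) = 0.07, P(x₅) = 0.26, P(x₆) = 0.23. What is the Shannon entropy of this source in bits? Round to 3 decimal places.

2.350 bits

H = −Σ pᵢ log₂ pᵢ.
−0.03·log₂(0.03) = 0.1518
−0.21·log₂(0.21) = 0.4728
−0.20·log₂(0.20) = 0.4644
−0.07·log₂(0.07) = 0.2686
−0.26·log₂(0.26) = 0.5053
−0.23·log₂(0.23) = 0.4877
Sum ≈ 2.3505 → 2.350 bits.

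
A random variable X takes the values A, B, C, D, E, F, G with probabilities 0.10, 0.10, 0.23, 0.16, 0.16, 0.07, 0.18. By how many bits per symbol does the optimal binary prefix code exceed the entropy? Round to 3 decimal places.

Entropy H = −Σ p log₂ p ≈ 2.7119 bits.
Huffman merges: 7/100+1/10→17/100; 1/10+4/25→13/50; 4/25+17/100→33/100; 9/50+23/100→41/100; 13/50+33/100→59/100; 41/100+59/100→1. L = 69/25 ≈ 2.7600.
L − H = 2.7600 − 2.7119 = 0.048 bits.

0.048 bits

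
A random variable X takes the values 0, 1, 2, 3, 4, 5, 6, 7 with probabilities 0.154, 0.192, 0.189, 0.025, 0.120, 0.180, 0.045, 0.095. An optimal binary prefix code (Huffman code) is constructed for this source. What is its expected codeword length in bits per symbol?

Repeatedly combine the two least-probable nodes; the expected code length is the sum of the merged weights.
merge 1/40 + 9/200 → 7/100
merge 7/100 + 19/200 → 33/200
merge 3/25 + 77/500 → 137/500
merge 33/200 + 9/50 → 69/200
merge 189/1000 + 24/125 → 381/1000
merge 137/500 + 69/200 → 619/1000
merge 381/1000 + 619/1000 → 1
L = 7/100 + 33/200 + 137/500 + 69/200 + 381/1000 + 619/1000 + 1 = 1427/500 = 2.854 bits/symbol.

2.854 bits/symbol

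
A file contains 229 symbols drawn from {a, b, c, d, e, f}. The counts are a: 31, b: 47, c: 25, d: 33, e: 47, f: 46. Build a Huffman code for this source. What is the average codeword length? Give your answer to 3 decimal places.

2.590 bits/symbol

Probabilities are the counts divided by 229.
Repeatedly combine the two least-probable nodes; the expected code length is the sum of the merged weights.
merge 25/229 + 31/229 → 56/229
merge 33/229 + 46/229 → 79/229
merge 47/229 + 47/229 → 94/229
merge 56/229 + 79/229 → 135/229
merge 94/229 + 135/229 → 1
L = 56/229 + 79/229 + 94/229 + 135/229 + 1 = 593/229 ≈ 2.590 bits/symbol.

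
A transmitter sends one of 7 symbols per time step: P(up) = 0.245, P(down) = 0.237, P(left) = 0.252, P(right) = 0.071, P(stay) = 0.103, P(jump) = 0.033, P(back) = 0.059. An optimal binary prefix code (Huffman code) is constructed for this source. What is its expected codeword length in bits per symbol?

2.521 bits/symbol

Repeatedly combine the two least-probable nodes; the expected code length is the sum of the merged weights.
merge 33/1000 + 59/1000 → 23/250
merge 71/1000 + 23/250 → 163/1000
merge 103/1000 + 163/1000 → 133/500
merge 237/1000 + 49/200 → 241/500
merge 63/250 + 133/500 → 259/500
merge 241/500 + 259/500 → 1
L = 23/250 + 163/1000 + 133/500 + 241/500 + 259/500 + 1 = 2521/1000 = 2.521 bits/symbol.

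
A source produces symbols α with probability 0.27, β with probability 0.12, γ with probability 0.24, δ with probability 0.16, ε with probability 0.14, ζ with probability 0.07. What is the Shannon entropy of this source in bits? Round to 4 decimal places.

2.4599 bits

H = −Σ pᵢ log₂ pᵢ.
−0.27·log₂(0.27) = 0.5100
−0.12·log₂(0.12) = 0.3671
−0.24·log₂(0.24) = 0.4941
−0.16·log₂(0.16) = 0.4230
−0.14·log₂(0.14) = 0.3971
−0.07·log₂(0.07) = 0.2686
Sum ≈ 2.4599 → 2.4599 bits.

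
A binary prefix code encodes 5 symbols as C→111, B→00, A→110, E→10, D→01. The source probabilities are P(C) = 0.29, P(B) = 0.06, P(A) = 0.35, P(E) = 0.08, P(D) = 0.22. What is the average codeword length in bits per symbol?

L̄ = Σ pᵢ·ℓᵢ = 0.29·3 + 0.06·2 + 0.35·3 + 0.08·2 + 0.22·2 = 2.64 bits/symbol.

2.64 bits/symbol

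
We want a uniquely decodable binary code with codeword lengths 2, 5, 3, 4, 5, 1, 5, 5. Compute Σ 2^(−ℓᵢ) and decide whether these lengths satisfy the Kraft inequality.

1.0625; no

With common denominator 2^5 = 32: Σ 2^(−ℓᵢ) = 8/32 + 1/32 + 4/32 + 2/32 + 1/32 + 16/32 + 1/32 + 1/32 = 34/32 = 1.0625.
Kraft's inequality requires Σ ≤ 1; here Σ = 1.0625 > 1, so no such prefix code exists.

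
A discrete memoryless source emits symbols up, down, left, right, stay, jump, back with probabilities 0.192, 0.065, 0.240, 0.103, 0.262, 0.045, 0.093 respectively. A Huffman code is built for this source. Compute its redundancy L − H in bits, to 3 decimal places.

0.036 bits

Entropy H = −Σ p log₂ p ≈ 2.5716 bits.
Huffman merges: 9/200+13/200→11/100; 93/1000+103/1000→49/250; 11/100+24/125→151/500; 49/250+6/25→109/250; 131/500+151/500→141/250; 109/250+141/250→1. L = 326/125 ≈ 2.6080.
L − H = 2.6080 − 2.5716 = 0.036 bits.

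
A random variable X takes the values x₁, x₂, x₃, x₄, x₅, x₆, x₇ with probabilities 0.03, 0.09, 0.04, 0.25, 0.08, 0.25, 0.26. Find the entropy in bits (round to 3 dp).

H = −Σ pᵢ log₂ pᵢ.
−0.03·log₂(0.03) = 0.1518
−0.09·log₂(0.09) = 0.3127
−0.04·log₂(0.04) = 0.1858
−0.25·log₂(0.25) = 0.5000
−0.08·log₂(0.08) = 0.2915
−0.25·log₂(0.25) = 0.5000
−0.26·log₂(0.26) = 0.5053
Sum ≈ 2.4470 → 2.447 bits.

2.447 bits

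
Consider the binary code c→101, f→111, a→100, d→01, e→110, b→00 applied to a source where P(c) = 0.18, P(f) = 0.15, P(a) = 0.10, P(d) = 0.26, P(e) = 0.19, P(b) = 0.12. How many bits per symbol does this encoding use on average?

L̄ = Σ pᵢ·ℓᵢ = 0.18·3 + 0.15·3 + 0.10·3 + 0.26·2 + 0.19·3 + 0.12·2 = 2.62 bits/symbol.

2.62 bits/symbol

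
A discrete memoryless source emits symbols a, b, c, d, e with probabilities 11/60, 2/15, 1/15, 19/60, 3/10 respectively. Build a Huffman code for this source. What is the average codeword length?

2.2 bits/symbol

Repeatedly combine the two least-probable nodes; the expected code length is the sum of the merged weights.
merge 1/15 + 2/15 → 1/5
merge 11/60 + 1/5 → 23/60
merge 3/10 + 19/60 → 37/60
merge 23/60 + 37/60 → 1
L = 1/5 + 23/60 + 37/60 + 1 = 11/5 = 2.2 bits/symbol.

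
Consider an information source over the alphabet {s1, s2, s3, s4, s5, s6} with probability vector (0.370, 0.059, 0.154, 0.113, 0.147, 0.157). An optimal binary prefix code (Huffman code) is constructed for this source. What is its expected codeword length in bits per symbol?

2.432 bits/symbol

Repeatedly combine the two least-probable nodes; the expected code length is the sum of the merged weights.
merge 59/1000 + 113/1000 → 43/250
merge 147/1000 + 77/500 → 301/1000
merge 157/1000 + 43/250 → 329/1000
merge 301/1000 + 329/1000 → 63/100
merge 37/100 + 63/100 → 1
L = 43/250 + 301/1000 + 329/1000 + 63/100 + 1 = 304/125 = 2.432 bits/symbol.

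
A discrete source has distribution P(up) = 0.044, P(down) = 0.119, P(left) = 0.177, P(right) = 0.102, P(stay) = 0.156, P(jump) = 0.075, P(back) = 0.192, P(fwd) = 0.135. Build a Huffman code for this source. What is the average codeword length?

Repeatedly combine the two least-probable nodes; the expected code length is the sum of the merged weights.
merge 11/250 + 3/40 → 119/1000
merge 51/500 + 119/1000 → 221/1000
merge 119/1000 + 27/200 → 127/500
merge 39/250 + 177/1000 → 333/1000
merge 24/125 + 221/1000 → 413/1000
merge 127/500 + 333/1000 → 587/1000
merge 413/1000 + 587/1000 → 1
L = 119/1000 + 221/1000 + 127/500 + 333/1000 + 413/1000 + 587/1000 + 1 = 2927/1000 = 2.927 bits/symbol.

2.927 bits/symbol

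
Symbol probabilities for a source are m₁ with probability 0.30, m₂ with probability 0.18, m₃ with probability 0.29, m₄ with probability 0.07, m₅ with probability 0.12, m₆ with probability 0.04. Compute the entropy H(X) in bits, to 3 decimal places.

2.306 bits

H = −Σ pᵢ log₂ pᵢ.
−0.30·log₂(0.30) = 0.5211
−0.18·log₂(0.18) = 0.4453
−0.29·log₂(0.29) = 0.5179
−0.07·log₂(0.07) = 0.2686
−0.12·log₂(0.12) = 0.3671
−0.04·log₂(0.04) = 0.1858
Sum ≈ 2.3057 → 2.306 bits.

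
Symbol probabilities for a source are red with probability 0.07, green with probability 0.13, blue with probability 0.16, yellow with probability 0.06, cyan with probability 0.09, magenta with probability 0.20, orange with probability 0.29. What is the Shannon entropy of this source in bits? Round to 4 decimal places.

H = −Σ pᵢ log₂ pᵢ.
−0.07·log₂(0.07) = 0.2686
−0.13·log₂(0.13) = 0.3826
−0.16·log₂(0.16) = 0.4230
−0.06·log₂(0.06) = 0.2435
−0.09·log₂(0.09) = 0.3127
−0.20·log₂(0.20) = 0.4644
−0.29·log₂(0.29) = 0.5179
Sum ≈ 2.6127 → 2.6127 bits.

2.6127 bits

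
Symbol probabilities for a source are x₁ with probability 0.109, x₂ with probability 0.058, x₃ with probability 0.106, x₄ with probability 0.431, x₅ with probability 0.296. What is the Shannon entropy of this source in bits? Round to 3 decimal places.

H = −Σ pᵢ log₂ pᵢ.
−0.109·log₂(0.109) = 0.3485
−0.058·log₂(0.058) = 0.2383
−0.106·log₂(0.106) = 0.3432
−0.431·log₂(0.431) = 0.5233
−0.296·log₂(0.296) = 0.5199
Sum ≈ 1.9732 → 1.973 bits.

1.973 bits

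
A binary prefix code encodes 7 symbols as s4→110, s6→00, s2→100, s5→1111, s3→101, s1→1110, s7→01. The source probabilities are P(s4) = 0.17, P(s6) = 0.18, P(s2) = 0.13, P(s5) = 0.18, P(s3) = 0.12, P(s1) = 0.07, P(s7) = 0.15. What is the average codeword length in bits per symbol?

2.92 bits/symbol

L̄ = Σ pᵢ·ℓᵢ = 0.17·3 + 0.18·2 + 0.13·3 + 0.18·4 + 0.12·3 + 0.07·4 + 0.15·2 = 2.92 bits/symbol.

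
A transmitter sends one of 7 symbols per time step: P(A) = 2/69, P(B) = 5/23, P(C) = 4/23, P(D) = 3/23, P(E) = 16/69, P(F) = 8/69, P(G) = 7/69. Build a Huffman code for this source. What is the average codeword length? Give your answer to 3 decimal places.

2.681 bits/symbol

Repeatedly combine the two least-probable nodes; the expected code length is the sum of the merged weights.
merge 2/69 + 7/69 → 3/23
merge 8/69 + 3/23 → 17/69
merge 3/23 + 4/23 → 7/23
merge 5/23 + 16/69 → 31/69
merge 17/69 + 7/23 → 38/69
merge 31/69 + 38/69 → 1
L = 3/23 + 17/69 + 7/23 + 31/69 + 38/69 + 1 = 185/69 ≈ 2.681 bits/symbol.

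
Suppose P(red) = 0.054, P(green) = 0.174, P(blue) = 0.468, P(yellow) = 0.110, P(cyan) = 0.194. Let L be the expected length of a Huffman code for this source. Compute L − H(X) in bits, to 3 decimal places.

Entropy H = −Σ p log₂ p ≈ 1.9883 bits.
Huffman merges: 27/500+11/100→41/250; 41/250+87/500→169/500; 97/500+169/500→133/250; 117/250+133/250→1. L = 1017/500 ≈ 2.0340.
L − H = 2.0340 − 1.9883 = 0.046 bits.

0.046 bits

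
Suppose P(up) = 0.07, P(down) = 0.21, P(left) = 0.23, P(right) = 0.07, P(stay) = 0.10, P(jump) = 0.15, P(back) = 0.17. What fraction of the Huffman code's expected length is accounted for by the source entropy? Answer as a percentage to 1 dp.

99.1%

Entropy H = −Σ p log₂ p ≈ 2.6749 bits.
Huffman merges: 7/100+7/100→7/50; 1/10+7/50→6/25; 3/20+17/100→8/25; 21/100+23/100→11/25; 6/25+8/25→14/25; 11/25+14/25→1. L = 27/10 ≈ 2.7000.
Efficiency = H/L = 2.6749/2.7000 = 99.1%.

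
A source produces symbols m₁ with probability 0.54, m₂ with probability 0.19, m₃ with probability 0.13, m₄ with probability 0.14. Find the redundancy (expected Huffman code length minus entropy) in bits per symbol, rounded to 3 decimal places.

0.015 bits

Entropy H = −Σ p log₂ p ≈ 1.7150 bits.
Huffman merges: 13/100+7/50→27/100; 19/100+27/100→23/50; 23/50+27/50→1. L = 173/100 ≈ 1.7300.
L − H = 1.7300 − 1.7150 = 0.015 bits.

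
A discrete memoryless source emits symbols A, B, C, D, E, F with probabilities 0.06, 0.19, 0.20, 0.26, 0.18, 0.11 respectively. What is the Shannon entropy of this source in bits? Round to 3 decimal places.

H = −Σ pᵢ log₂ pᵢ.
−0.06·log₂(0.06) = 0.2435
−0.19·log₂(0.19) = 0.4552
−0.20·log₂(0.20) = 0.4644
−0.26·log₂(0.26) = 0.5053
−0.18·log₂(0.18) = 0.4453
−0.11·log₂(0.11) = 0.3503
Sum ≈ 2.4640 → 2.464 bits.

2.464 bits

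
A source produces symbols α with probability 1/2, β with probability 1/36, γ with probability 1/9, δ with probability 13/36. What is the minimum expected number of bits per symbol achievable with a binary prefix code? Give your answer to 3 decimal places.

1.639 bits/symbol

Repeatedly combine the two least-probable nodes; the expected code length is the sum of the merged weights.
merge 1/36 + 1/9 → 5/36
merge 5/36 + 13/36 → 1/2
merge 1/2 + 1/2 → 1
L = 5/36 + 1/2 + 1 = 59/36 ≈ 1.639 bits/symbol.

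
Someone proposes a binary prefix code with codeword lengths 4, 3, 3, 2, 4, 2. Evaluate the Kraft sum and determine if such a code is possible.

With common denominator 2^4 = 16: Σ 2^(−ℓᵢ) = 1/16 + 2/16 + 2/16 + 4/16 + 1/16 + 4/16 = 14/16 = 0.875.
Kraft's inequality requires Σ ≤ 1; here Σ = 0.875 ≤ 1, so such a prefix code exists.

0.875; yes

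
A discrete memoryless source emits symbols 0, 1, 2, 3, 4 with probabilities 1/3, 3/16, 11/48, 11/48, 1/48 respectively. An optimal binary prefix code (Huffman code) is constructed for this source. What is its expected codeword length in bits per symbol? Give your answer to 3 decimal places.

2.208 bits/symbol

Repeatedly combine the two least-probable nodes; the expected code length is the sum of the merged weights.
merge 1/48 + 3/16 → 5/24
merge 5/24 + 11/48 → 7/16
merge 11/48 + 1/3 → 9/16
merge 7/16 + 9/16 → 1
L = 5/24 + 7/16 + 9/16 + 1 = 53/24 ≈ 2.208 bits/symbol.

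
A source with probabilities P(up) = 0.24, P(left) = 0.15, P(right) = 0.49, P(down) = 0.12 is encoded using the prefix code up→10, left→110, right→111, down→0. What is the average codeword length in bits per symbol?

L̄ = Σ pᵢ·ℓᵢ = 0.24·2 + 0.15·3 + 0.49·3 + 0.12·1 = 2.52 bits/symbol.

2.52 bits/symbol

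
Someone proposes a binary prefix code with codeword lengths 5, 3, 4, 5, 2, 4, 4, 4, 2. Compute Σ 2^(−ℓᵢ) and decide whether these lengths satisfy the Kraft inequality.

0.9375; yes

With common denominator 2^5 = 32: Σ 2^(−ℓᵢ) = 1/32 + 4/32 + 2/32 + 1/32 + 8/32 + 2/32 + 2/32 + 2/32 + 8/32 = 30/32 = 0.9375.
Kraft's inequality requires Σ ≤ 1; here Σ = 0.9375 ≤ 1, so such a prefix code exists.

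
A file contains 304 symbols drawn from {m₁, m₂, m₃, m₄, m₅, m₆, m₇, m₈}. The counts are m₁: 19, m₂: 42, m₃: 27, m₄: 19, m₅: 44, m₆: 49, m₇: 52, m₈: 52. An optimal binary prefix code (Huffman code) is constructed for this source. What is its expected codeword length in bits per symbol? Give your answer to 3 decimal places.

Probabilities are the counts divided by 304.
Repeatedly combine the two least-probable nodes; the expected code length is the sum of the merged weights.
merge 1/16 + 1/16 → 1/8
merge 27/304 + 1/8 → 65/304
merge 21/152 + 11/76 → 43/152
merge 49/304 + 13/76 → 101/304
merge 13/76 + 65/304 → 117/304
merge 43/152 + 101/304 → 187/304
merge 117/304 + 187/304 → 1
L = 1/8 + 65/304 + 43/152 + 101/304 + 117/304 + 187/304 + 1 = 449/152 ≈ 2.954 bits/symbol.

2.954 bits/symbol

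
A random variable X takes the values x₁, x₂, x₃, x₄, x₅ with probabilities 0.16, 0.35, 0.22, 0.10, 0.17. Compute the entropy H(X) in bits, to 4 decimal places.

H = −Σ pᵢ log₂ pᵢ.
−0.16·log₂(0.16) = 0.4230
−0.35·log₂(0.35) = 0.5301
−0.22·log₂(0.22) = 0.4806
−0.10·log₂(0.10) = 0.3322
−0.17·log₂(0.17) = 0.4346
Sum ≈ 2.2005 → 2.2005 bits.

2.2005 bits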